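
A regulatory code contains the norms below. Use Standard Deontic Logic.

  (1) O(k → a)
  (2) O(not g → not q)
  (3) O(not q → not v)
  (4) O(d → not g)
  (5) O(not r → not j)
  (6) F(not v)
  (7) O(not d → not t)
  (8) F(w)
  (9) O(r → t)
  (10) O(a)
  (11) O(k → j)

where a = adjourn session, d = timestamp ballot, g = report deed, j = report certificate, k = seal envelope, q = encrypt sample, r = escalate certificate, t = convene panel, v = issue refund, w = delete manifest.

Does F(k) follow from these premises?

Premise 6, F(not v), is equivalent to O(v).
The contrapositive of premise 3 (O(not q → not v)) is O(v → q), and O(v) is already established, so O(q).
The contrapositive of premise 2 (O(not g → not q)) is O(q → g), and O(q) is already established, so O(g).
Premise 4, O(d → not g), contraposes to O(g → not d); with O(g) we get O(not d).
With premise 7, O(not d → not t), the K-axiom yields O(not t).
The contrapositive of premise 9 (O(r → t)) is O(not t → not r), and O(not t) is already established, so O(not r).
Applying K to premise 5 (O(not r → not j)) and O(not r) yields O(not j).
Premise 11 is O(k → j); contrapositively O(not j → not k). Since O(not j) holds, K gives O(not k).
Premises 1, 8, 10 do not contribute to this derivation.
So O(not k) holds, i.e. F(k). The claim follows.

Yes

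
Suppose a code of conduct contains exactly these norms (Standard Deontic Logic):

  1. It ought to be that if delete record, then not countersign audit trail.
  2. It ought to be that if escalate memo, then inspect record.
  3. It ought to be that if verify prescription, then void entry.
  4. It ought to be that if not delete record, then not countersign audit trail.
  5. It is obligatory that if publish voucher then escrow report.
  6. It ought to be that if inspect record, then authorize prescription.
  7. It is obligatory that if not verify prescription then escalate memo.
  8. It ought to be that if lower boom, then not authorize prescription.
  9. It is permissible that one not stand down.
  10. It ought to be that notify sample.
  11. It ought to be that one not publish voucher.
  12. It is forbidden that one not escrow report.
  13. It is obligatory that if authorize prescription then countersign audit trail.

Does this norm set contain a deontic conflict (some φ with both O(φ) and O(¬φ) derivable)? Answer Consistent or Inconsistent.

Consistent

Premise 5 is O(publish_voucher → escrow_report); even if O(escrow_report) held, inferring O(publish_voucher) would be affirming the consequent — invalid.
So O(publish_voucher) is not derivable, and the apparent clash with O(¬publish_voucher) does not arise.
A world satisfying every obligation exists (e.g. authorize_prescription=false, countersign_audit_trail=false, delete_record=false, escalate_memo=false, escrow_report=true, inspect_record=false, lower_boom=false, notify_sample=true, publish_voucher=false, stand_down=false, verify_prescription=true, void_entry=true); no atom is both obligatory and forbidden, so the set is consistent.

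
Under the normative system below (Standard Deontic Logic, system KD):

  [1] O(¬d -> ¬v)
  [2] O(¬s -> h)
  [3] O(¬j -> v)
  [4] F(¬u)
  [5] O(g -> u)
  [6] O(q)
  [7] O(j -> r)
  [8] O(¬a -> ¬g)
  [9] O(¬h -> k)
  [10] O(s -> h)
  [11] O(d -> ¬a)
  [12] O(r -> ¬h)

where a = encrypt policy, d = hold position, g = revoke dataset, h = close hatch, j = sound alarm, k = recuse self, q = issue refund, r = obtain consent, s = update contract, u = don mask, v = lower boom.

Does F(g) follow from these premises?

Premises 10 and 2 are O(s -> h) and O(¬s -> h); every ideal world satisfies s or ¬s, so in either case h holds — hence O(h).
Premise 12, O(r -> ¬h), contraposes to O(h -> ¬r); with O(h) we get O(¬r).
The contrapositive of premise 7 (O(j -> r)) is O(¬r -> ¬j), and O(¬r) is already established, so O(¬j).
From O(¬j) and premise 3, O(¬j -> v), we obtain O(v).
The contrapositive of premise 1 (O(¬d -> ¬v)) is O(v -> d), and O(v) is already established, so O(d).
With premise 11, O(d -> ¬a), the K-axiom yields O(¬a).
Premise 8 is O(¬a -> ¬g); since O(¬a), deontic closure gives O(¬g).
Premises 4, 5, 6, 9 do not contribute to this derivation.
So O(¬g) holds, i.e. F(g). The claim follows.

Yes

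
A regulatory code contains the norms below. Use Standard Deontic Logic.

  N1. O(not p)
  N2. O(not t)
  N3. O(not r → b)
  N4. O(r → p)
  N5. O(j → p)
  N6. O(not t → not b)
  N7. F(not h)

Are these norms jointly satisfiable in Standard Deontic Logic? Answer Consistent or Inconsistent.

Premise 2 gives O(not t).
With premise 6, O(not t → not b), the K-axiom yields O(not b).
The contrapositive of premise 3 (O(not r → b)) is O(not b → r), and O(not b) is already established, so O(r).
Applying K to premise 4 (O(r → p)) and O(r) yields O(p).
However, premise 1 gives O(not p).
We now have both O(p) and O(not p) — p is simultaneously obligatory and forbidden, violating the D-axiom.

Inconsistent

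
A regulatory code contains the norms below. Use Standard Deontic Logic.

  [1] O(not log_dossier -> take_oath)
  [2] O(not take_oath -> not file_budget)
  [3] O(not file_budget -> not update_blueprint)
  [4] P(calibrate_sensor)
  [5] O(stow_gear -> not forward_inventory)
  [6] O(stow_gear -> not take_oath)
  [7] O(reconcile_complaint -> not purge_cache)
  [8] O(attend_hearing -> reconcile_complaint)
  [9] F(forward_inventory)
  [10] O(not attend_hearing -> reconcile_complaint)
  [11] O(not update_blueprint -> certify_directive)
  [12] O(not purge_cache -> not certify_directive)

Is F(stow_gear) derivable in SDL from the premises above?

Yes

Premises 10 and 8 cover both cases: O(not attend_hearing -> reconcile_complaint) and O(attend_hearing -> reconcile_complaint). Since not attend_hearing ∨ attend_hearing is a tautology, O(reconcile_complaint) follows.
With premise 7, O(reconcile_complaint -> not purge_cache), the K-axiom yields O(not purge_cache).
Applying K to premise 12 (O(not purge_cache -> not certify_directive)) and O(not purge_cache) yields O(not certify_directive).
Premise 11 is O(not update_blueprint -> certify_directive); contrapositively O(not certify_directive -> update_blueprint). Since O(not certify_directive) holds, K gives O(update_blueprint).
Premise 3, O(not file_budget -> not update_blueprint), contraposes to O(update_blueprint -> file_budget); with O(update_blueprint) we get O(file_budget).
Premise 2, O(not take_oath -> not file_budget), contraposes to O(file_budget -> take_oath); with O(file_budget) we get O(take_oath).
Premise 6, O(stow_gear -> not take_oath), contraposes to O(take_oath -> not stow_gear); with O(take_oath) we get O(not stow_gear).
Premises 1, 4, 5, 9 do not contribute to this derivation.
So O(not stow_gear) holds, i.e. F(stow_gear). The claim follows.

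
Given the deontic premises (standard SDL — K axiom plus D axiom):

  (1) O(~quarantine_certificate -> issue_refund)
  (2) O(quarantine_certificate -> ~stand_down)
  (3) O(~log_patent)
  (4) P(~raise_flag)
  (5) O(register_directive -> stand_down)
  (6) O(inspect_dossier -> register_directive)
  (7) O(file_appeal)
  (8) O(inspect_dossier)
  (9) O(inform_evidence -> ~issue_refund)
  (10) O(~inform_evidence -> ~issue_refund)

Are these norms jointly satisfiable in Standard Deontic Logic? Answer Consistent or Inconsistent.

By case analysis on inform_evidence: premise 9 gives O(inform_evidence -> ~issue_refund) and premise 10 gives O(~inform_evidence -> ~issue_refund), so O(~issue_refund) either way.
Premise 1 is O(~quarantine_certificate -> issue_refund); contrapositively O(~issue_refund -> quarantine_certificate). Since O(~issue_refund) holds, K gives O(quarantine_certificate).
Premise 2 is O(quarantine_certificate -> ~stand_down); since O(quarantine_certificate), deontic closure gives O(~stand_down).
The contrapositive of premise 5 (O(register_directive -> stand_down)) is O(~stand_down -> ~register_directive), and O(~stand_down) is already established, so O(~register_directive).
Premise 6, O(inspect_dossier -> register_directive), contraposes to O(~register_directive -> ~inspect_dossier); with O(~register_directive) we get O(~inspect_dossier).
However, premise 8 gives O(inspect_dossier).
We now have both O(~inspect_dossier) and O(inspect_dossier) — inspect_dossier is simultaneously obligatory and forbidden, violating the D-axiom.

Inconsistent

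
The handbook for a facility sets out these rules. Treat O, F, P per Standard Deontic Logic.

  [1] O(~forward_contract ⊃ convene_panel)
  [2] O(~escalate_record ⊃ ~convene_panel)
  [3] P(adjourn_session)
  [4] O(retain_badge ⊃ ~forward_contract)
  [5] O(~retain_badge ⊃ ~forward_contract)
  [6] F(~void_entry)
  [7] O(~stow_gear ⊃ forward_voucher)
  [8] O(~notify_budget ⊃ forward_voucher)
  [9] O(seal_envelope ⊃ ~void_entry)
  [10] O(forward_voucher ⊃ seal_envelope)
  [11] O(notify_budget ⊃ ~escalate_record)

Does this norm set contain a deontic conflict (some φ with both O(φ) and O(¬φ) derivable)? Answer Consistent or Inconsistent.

Inconsistent

Premises 5 and 4 are O(~retain_badge ⊃ ~forward_contract) and O(retain_badge ⊃ ~forward_contract); every ideal world satisfies ~retain_badge or retain_badge, so in either case ~forward_contract holds — hence O(~forward_contract).
Premise 1 is O(~forward_contract ⊃ convene_panel); since O(~forward_contract), deontic closure gives O(convene_panel).
The contrapositive of premise 2 (O(~escalate_record ⊃ ~convene_panel)) is O(convene_panel ⊃ escalate_record), and O(convene_panel) is already established, so O(escalate_record).
Premise 11, O(notify_budget ⊃ ~escalate_record), contraposes to O(escalate_record ⊃ ~notify_budget); with O(escalate_record) we get O(~notify_budget).
Premise 8 is O(~notify_budget ⊃ forward_voucher); since O(~notify_budget), deontic closure gives O(forward_voucher).
Applying K to premise 10 (O(forward_voucher ⊃ seal_envelope)) and O(forward_voucher) yields O(seal_envelope).
Premise 9 is O(seal_envelope ⊃ ~void_entry); since O(seal_envelope), deontic closure gives O(~void_entry).
Yet premise 6 is F(~void_entry), i.e. O(void_entry).
We now have both O(~void_entry) and O(void_entry) — void_entry is simultaneously obligatory and forbidden, violating the D-axiom.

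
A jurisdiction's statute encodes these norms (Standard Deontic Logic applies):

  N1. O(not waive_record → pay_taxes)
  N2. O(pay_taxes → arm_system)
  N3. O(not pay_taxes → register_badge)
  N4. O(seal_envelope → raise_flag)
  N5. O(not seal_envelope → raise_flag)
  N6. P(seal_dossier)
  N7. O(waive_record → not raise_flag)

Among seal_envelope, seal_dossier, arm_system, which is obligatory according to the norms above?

By case analysis on seal_envelope: premise 4 gives O(seal_envelope → raise_flag) and premise 5 gives O(not seal_envelope → raise_flag), so O(raise_flag) either way.
Premise 7, O(waive_record → not raise_flag), contraposes to O(raise_flag → not waive_record); with O(raise_flag) we get O(not waive_record).
With premise 1, O(not waive_record → pay_taxes), the K-axiom yields O(pay_taxes).
Applying K to premise 2 (O(pay_taxes → arm_system)) and O(pay_taxes) yields O(arm_system).
So O(arm_system) holds — arm_system is obligatory. None of the other listed options is made obligatory by any chain of premises.

arm_system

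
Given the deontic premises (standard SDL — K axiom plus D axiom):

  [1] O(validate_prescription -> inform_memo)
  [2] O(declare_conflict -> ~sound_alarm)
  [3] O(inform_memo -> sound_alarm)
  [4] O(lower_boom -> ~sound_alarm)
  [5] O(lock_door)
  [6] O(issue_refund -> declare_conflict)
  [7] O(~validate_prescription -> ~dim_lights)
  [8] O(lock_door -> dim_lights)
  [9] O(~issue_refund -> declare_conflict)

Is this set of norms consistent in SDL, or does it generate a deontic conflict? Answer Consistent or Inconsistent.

Premises 9 and 6 are O(~issue_refund -> declare_conflict) and O(issue_refund -> declare_conflict); every ideal world satisfies ~issue_refund or issue_refund, so in either case declare_conflict holds — hence O(declare_conflict).
Applying K to premise 2 (O(declare_conflict -> ~sound_alarm)) and O(declare_conflict) yields O(~sound_alarm).
The contrapositive of premise 3 (O(inform_memo -> sound_alarm)) is O(~sound_alarm -> ~inform_memo), and O(~sound_alarm) is already established, so O(~inform_memo).
Premise 1, O(validate_prescription -> inform_memo), contraposes to O(~inform_memo -> ~validate_prescription); with O(~inform_memo) we get O(~validate_prescription).
Applying K to premise 7 (O(~validate_prescription -> ~dim_lights)) and O(~validate_prescription) yields O(~dim_lights).
Premise 8 is O(lock_door -> dim_lights); contrapositively O(~dim_lights -> ~lock_door). Since O(~dim_lights) holds, K gives O(~lock_door).
Yet premise 5 states O(lock_door).
We now have both O(~lock_door) and O(lock_door) — lock_door is simultaneously obligatory and forbidden, violating the D-axiom.

Inconsistent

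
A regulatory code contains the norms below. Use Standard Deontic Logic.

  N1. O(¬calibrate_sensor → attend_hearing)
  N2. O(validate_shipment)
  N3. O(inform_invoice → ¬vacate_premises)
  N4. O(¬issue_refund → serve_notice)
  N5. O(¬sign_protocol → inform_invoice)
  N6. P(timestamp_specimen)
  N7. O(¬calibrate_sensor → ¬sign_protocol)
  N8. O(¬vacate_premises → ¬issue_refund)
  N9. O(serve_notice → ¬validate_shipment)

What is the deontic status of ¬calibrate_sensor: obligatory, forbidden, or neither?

Forbidden

Premise 2 states O(validate_shipment) outright.
The contrapositive of premise 9 (O(serve_notice → ¬validate_shipment)) is O(validate_shipment → ¬serve_notice), and O(validate_shipment) is already established, so O(¬serve_notice).
Premise 4 is O(¬issue_refund → serve_notice); contrapositively O(¬serve_notice → issue_refund). Since O(¬serve_notice) holds, K gives O(issue_refund).
Premise 8 is O(¬vacate_premises → ¬issue_refund); contrapositively O(issue_refund → vacate_premises). Since O(issue_refund) holds, K gives O(vacate_premises).
The contrapositive of premise 3 (O(inform_invoice → ¬vacate_premises)) is O(vacate_premises → ¬inform_invoice), and O(vacate_premises) is already established, so O(¬inform_invoice).
Premise 5, O(¬sign_protocol → inform_invoice), contraposes to O(¬inform_invoice → sign_protocol); with O(¬inform_invoice) we get O(sign_protocol).
The contrapositive of premise 7 (O(¬calibrate_sensor → ¬sign_protocol)) is O(sign_protocol → calibrate_sensor), and O(sign_protocol) is already established, so O(calibrate_sensor).
Premises 1, 6 do not contribute to this derivation.
Thus O(calibrate_sensor), which is F(¬calibrate_sensor): ¬calibrate_sensor is forbidden.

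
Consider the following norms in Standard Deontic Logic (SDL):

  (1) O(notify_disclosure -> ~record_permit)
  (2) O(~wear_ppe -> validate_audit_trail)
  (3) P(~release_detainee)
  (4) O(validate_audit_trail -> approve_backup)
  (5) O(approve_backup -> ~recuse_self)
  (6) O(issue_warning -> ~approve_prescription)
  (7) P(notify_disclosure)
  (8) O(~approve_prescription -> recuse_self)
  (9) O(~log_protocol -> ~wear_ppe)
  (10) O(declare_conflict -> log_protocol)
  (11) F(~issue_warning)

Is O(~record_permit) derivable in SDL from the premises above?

No

Premise 1 is O(notify_disclosure -> ~record_permit), but O(notify_disclosure) is not derivable from the premises (the permission P(notify_disclosure) asserts only ~O(~notify_disclosure), not O(notify_disclosure)), so it does not yield O(~record_permit).
No other premise forces O(~record_permit). An ideal world satisfying every premise can still have ~record_permit false, so O(~record_permit) is not derivable.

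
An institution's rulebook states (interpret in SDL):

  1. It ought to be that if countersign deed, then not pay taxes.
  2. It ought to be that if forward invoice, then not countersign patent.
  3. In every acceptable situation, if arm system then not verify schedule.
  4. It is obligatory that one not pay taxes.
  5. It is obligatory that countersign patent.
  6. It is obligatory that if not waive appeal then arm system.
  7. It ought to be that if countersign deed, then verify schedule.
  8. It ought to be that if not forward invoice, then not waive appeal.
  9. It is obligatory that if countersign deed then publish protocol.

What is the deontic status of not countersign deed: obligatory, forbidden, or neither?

From premise 5 we have O(countersign_patent).
Premise 2 is O(forward_invoice → ¬countersign_patent); contrapositively O(countersign_patent → ¬forward_invoice). Since O(countersign_patent) holds, K gives O(¬forward_invoice).
With premise 8, O(¬forward_invoice → ¬waive_appeal), the K-axiom yields O(¬waive_appeal).
Premise 6 is O(¬waive_appeal → arm_system); since O(¬waive_appeal), deontic closure gives O(arm_system).
Applying K to premise 3 (O(arm_system → ¬verify_schedule)) and O(arm_system) yields O(¬verify_schedule).
Premise 7, O(countersign_deed → verify_schedule), contraposes to O(¬verify_schedule → ¬countersign_deed); with O(¬verify_schedule) we get O(¬countersign_deed).
Premises 1, 4, 9 do not contribute to this derivation.
Hence ¬countersign_deed is obligatory.

Obligatory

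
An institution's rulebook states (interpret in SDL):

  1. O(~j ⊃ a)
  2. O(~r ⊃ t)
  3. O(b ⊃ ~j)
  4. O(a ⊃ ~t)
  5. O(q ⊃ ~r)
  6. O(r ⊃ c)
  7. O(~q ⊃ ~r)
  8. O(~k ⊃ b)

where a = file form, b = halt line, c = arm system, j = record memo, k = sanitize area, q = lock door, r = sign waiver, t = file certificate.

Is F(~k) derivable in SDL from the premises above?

Premises 5 and 7 are O(q ⊃ ~r) and O(~q ⊃ ~r); every ideal world satisfies q or ~q, so in either case ~r holds — hence O(~r).
From O(~r) and premise 2, O(~r ⊃ t), we obtain O(t).
Premise 4, O(a ⊃ ~t), contraposes to O(t ⊃ ~a); with O(t) we get O(~a).
Premise 1, O(~j ⊃ a), contraposes to O(~a ⊃ j); with O(~a) we get O(j).
Premise 3, O(b ⊃ ~j), contraposes to O(j ⊃ ~b); with O(j) we get O(~b).
Premise 8 is O(~k ⊃ b); contrapositively O(~b ⊃ k). Since O(~b) holds, K gives O(k).
Premise 6 does not contribute to this derivation.
So O(k) holds, i.e. F(~k). The claim follows.

Yes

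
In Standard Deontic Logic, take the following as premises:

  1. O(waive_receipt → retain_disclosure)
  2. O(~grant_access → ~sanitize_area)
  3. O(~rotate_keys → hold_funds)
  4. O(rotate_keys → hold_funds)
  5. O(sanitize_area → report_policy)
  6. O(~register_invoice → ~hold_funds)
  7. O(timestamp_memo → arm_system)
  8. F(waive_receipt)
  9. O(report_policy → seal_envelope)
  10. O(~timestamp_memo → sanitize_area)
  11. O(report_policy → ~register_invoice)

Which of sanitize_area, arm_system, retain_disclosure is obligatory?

arm_system

By case analysis on rotate_keys: premise 4 gives O(rotate_keys → hold_funds) and premise 3 gives O(~rotate_keys → hold_funds), so O(hold_funds) either way.
Premise 6 is O(~register_invoice → ~hold_funds); contrapositively O(hold_funds → register_invoice). Since O(hold_funds) holds, K gives O(register_invoice).
Premise 11, O(report_policy → ~register_invoice), contraposes to O(register_invoice → ~report_policy); with O(register_invoice) we get O(~report_policy).
Premise 5 is O(sanitize_area → report_policy); contrapositively O(~report_policy → ~sanitize_area). Since O(~report_policy) holds, K gives O(~sanitize_area).
The contrapositive of premise 10 (O(~timestamp_memo → sanitize_area)) is O(~sanitize_area → timestamp_memo), and O(~sanitize_area) is already established, so O(timestamp_memo).
Premise 7 is O(timestamp_memo → arm_system); since O(timestamp_memo), deontic closure gives O(arm_system).
So O(arm_system) holds — arm_system is obligatory. None of the other listed options is made obligatory by any chain of premises.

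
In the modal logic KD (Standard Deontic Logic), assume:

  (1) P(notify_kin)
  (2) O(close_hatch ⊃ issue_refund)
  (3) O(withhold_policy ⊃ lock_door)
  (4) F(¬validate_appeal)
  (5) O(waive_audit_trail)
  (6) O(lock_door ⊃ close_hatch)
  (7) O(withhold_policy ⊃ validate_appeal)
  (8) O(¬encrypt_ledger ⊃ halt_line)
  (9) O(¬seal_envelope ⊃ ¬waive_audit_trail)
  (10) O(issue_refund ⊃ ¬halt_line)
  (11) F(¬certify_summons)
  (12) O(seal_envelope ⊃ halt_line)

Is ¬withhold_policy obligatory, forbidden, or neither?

Premise 5 states O(waive_audit_trail) outright.
The contrapositive of premise 9 (O(¬seal_envelope ⊃ ¬waive_audit_trail)) is O(waive_audit_trail ⊃ seal_envelope), and O(waive_audit_trail) is already established, so O(seal_envelope).
From O(seal_envelope) and premise 12, O(seal_envelope ⊃ halt_line), we obtain O(halt_line).
Premise 10, O(issue_refund ⊃ ¬halt_line), contraposes to O(halt_line ⊃ ¬issue_refund); with O(halt_line) we get O(¬issue_refund).
Premise 2 is O(close_hatch ⊃ issue_refund); contrapositively O(¬issue_refund ⊃ ¬close_hatch). Since O(¬issue_refund) holds, K gives O(¬close_hatch).
Premise 6, O(lock_door ⊃ close_hatch), contraposes to O(¬close_hatch ⊃ ¬lock_door); with O(¬close_hatch) we get O(¬lock_door).
Premise 3, O(withhold_policy ⊃ lock_door), contraposes to O(¬lock_door ⊃ ¬withhold_policy); with O(¬lock_door) we get O(¬withhold_policy).
Premises 1, 4, 7, 8, 11 do not contribute to this derivation.
Hence ¬withhold_policy is obligatory.

Obligatory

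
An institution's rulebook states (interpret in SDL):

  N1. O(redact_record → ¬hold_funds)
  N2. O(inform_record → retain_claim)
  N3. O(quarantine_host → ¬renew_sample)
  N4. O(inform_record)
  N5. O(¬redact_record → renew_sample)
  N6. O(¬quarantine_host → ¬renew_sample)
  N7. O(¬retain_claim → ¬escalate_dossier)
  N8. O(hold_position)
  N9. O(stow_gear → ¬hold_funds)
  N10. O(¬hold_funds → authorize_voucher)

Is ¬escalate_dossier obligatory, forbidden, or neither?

Premise 7 is O(¬retain_claim → ¬escalate_dossier), but O(¬retain_claim) is not derivable from the premises, so it does not yield O(¬escalate_dossier).
No premise or chain of K-axiom applications forces O(¬escalate_dossier), and none forces O(escalate_dossier). So ¬escalate_dossier is neither obligatory nor forbidden under these norms.

Neither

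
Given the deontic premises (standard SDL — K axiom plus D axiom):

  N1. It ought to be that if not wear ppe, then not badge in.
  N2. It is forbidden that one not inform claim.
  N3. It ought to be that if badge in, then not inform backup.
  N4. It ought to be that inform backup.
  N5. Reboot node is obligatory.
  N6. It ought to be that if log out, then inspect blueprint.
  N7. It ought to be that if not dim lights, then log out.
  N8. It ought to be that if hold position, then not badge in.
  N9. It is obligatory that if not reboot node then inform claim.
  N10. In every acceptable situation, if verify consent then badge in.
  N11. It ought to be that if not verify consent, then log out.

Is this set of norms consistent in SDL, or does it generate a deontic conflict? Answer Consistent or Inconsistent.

Premise 9 is O(¬reboot_node → inform_claim); even if O(inform_claim) held, inferring O(¬reboot_node) would be affirming the consequent — invalid.
So O(¬reboot_node) is not derivable, and the apparent clash with O(reboot_node) does not arise.
A world satisfying every obligation exists (e.g. badge_in=false, dim_lights=false, hold_position=false, inform_backup=true, inform_claim=true, inspect_blueprint=true, log_out=true, reboot_node=true, verify_consent=false, wear_ppe=false); no atom is both obligatory and forbidden, so the set is consistent.

Consistent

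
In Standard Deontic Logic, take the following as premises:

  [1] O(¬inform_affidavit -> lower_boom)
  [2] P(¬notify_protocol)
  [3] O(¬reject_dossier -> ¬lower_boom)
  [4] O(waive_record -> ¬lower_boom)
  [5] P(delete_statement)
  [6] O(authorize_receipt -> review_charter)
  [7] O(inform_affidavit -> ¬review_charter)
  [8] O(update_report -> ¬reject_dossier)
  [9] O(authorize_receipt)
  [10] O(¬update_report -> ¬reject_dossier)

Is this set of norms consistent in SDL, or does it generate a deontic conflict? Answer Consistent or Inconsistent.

Premises 8 and 10 cover both cases: O(update_report -> ¬reject_dossier) and O(¬update_report -> ¬reject_dossier). Since update_report ∨ ¬update_report is a tautology, O(¬reject_dossier) follows.
From O(¬reject_dossier) and premise 3, O(¬reject_dossier -> ¬lower_boom), we obtain O(¬lower_boom).
The contrapositive of premise 1 (O(¬inform_affidavit -> lower_boom)) is O(¬lower_boom -> inform_affidavit), and O(¬lower_boom) is already established, so O(inform_affidavit).
Premise 7 is O(inform_affidavit -> ¬review_charter); since O(inform_affidavit), deontic closure gives O(¬review_charter).
Premise 6, O(authorize_receipt -> review_charter), contraposes to O(¬review_charter -> ¬authorize_receipt); with O(¬review_charter) we get O(¬authorize_receipt).
Yet premise 9 states O(authorize_receipt).
We now have both O(¬authorize_receipt) and O(authorize_receipt) — authorize_receipt is simultaneously obligatory and forbidden, violating the D-axiom.

Inconsistent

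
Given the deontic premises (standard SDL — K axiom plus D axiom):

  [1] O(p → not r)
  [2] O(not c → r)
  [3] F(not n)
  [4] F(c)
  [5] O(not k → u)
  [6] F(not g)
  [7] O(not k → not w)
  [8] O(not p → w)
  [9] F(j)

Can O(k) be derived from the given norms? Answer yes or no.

Yes

Premise 4, F(c), is equivalent to O(not c).
With premise 2, O(not c → r), the K-axiom yields O(r).
Premise 1 is O(p → not r); contrapositively O(r → not p). Since O(r) holds, K gives O(not p).
Applying K to premise 8 (O(not p → w)) and O(not p) yields O(w).
The contrapositive of premise 7 (O(not k → not w)) is O(w → k), and O(w) is already established, so O(k).
Premises 3, 5, 6, 9 do not contribute to this derivation.
So O(k) follows.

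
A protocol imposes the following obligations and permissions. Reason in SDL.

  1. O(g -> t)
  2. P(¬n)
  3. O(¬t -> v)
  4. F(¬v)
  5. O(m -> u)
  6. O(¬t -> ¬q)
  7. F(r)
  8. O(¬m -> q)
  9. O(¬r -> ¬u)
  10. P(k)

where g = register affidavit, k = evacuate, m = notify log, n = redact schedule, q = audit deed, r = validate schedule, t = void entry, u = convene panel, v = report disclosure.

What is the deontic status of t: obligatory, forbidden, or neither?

Obligatory

F(r) at premise 7 means O(¬r).
With premise 9, O(¬r -> ¬u), the K-axiom yields O(¬u).
The contrapositive of premise 5 (O(m -> u)) is O(¬u -> ¬m), and O(¬u) is already established, so O(¬m).
Premise 8 is O(¬m -> q); since O(¬m), deontic closure gives O(q).
Premise 6, O(¬t -> ¬q), contraposes to O(q -> t); with O(q) we get O(t).
Premises 1, 2, 3, 4, 10 do not contribute to this derivation.
Hence t is obligatory.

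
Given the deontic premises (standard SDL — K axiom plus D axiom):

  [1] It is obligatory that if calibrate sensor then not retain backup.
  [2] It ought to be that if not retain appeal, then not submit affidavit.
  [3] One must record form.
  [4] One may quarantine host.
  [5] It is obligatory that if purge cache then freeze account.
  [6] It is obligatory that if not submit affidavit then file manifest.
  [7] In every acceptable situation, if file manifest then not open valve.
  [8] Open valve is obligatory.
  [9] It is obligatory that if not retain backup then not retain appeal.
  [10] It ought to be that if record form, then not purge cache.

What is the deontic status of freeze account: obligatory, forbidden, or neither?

Premise 5 is O(purge_cache → freeze_account), but O(purge_cache) is not derivable from the premises, so it does not yield O(freeze_account).
No premise or chain of K-axiom applications forces O(freeze_account), and none forces O(¬freeze_account). So freeze_account is neither obligatory nor forbidden under these norms.

Neither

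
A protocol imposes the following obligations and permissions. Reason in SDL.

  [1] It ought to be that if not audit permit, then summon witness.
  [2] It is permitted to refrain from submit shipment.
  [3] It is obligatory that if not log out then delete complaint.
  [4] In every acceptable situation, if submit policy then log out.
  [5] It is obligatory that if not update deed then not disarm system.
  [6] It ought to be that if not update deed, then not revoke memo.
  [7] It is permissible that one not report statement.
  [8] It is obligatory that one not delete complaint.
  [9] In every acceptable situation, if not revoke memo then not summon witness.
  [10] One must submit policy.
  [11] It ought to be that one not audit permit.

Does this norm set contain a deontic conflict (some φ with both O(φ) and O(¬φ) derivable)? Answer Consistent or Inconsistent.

Consistent

Premise 3 is O(¬log_out → delete_complaint), but O(¬log_out) is not derivable from the premises, so it does not yield O(delete_complaint).
So O(delete_complaint) is not derivable, and the apparent clash with O(¬delete_complaint) does not arise.
A world satisfying every obligation exists (e.g. audit_permit=false, delete_complaint=false, disarm_system=false, log_out=true, report_statement=false, revoke_memo=true, submit_policy=true, submit_shipment=false, summon_witness=true, update_deed=true); no atom is both obligatory and forbidden, so the set is consistent.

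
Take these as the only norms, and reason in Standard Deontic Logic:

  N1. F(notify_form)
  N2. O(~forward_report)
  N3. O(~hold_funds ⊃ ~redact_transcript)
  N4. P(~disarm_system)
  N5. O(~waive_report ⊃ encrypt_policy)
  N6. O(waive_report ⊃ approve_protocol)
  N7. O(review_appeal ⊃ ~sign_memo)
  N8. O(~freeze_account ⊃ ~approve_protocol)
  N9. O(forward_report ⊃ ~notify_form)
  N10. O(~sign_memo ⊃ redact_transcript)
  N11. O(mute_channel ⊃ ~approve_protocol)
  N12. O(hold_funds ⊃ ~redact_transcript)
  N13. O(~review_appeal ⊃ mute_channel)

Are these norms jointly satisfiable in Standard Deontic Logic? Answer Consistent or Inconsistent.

Premise 9 is O(forward_report ⊃ ~notify_form); even if O(~notify_form) held, inferring O(forward_report) would be affirming the consequent — invalid.
So O(forward_report) is not derivable, and the apparent clash with O(~forward_report) does not arise.
A world satisfying every obligation exists (e.g. approve_protocol=false, disarm_system=false, encrypt_policy=true, forward_report=false, freeze_account=false, hold_funds=false, mute_channel=true, notify_form=false, redact_transcript=false, review_appeal=false, sign_memo=true, waive_report=false); no atom is both obligatory and forbidden, so the set is consistent.

Consistent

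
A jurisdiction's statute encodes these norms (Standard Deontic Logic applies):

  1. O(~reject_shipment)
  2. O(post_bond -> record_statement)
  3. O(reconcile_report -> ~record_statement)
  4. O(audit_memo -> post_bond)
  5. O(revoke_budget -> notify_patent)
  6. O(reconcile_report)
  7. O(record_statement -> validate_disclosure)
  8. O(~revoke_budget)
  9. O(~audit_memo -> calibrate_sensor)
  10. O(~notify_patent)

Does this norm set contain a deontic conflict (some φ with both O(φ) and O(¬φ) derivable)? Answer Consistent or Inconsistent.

Premise 5 is O(revoke_budget -> notify_patent), but O(revoke_budget) is not derivable from the premises, so it does not yield O(notify_patent).
So O(notify_patent) is not derivable, and the apparent clash with O(~notify_patent) does not arise.
A world satisfying every obligation exists (e.g. audit_memo=false, calibrate_sensor=true, notify_patent=false, post_bond=false, reconcile_report=true, record_statement=false, reject_shipment=false, revoke_budget=false, validate_disclosure=false); no atom is both obligatory and forbidden, so the set is consistent.

Consistent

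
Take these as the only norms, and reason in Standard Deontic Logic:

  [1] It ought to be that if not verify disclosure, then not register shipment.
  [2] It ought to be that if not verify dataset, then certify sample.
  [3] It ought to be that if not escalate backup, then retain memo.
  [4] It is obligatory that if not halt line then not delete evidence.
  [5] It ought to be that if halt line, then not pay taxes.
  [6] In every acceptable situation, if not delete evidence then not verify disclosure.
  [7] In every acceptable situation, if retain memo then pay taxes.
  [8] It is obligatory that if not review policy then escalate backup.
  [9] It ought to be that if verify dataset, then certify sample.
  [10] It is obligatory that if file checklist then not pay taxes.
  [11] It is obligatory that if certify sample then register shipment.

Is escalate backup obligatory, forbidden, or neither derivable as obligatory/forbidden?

Premises 9 and 2 are O(verify_dataset → certify_sample) and O(¬verify_dataset → certify_sample); every ideal world satisfies verify_dataset or ¬verify_dataset, so in either case certify_sample holds — hence O(certify_sample).
Applying K to premise 11 (O(certify_sample → register_shipment)) and O(certify_sample) yields O(register_shipment).
Premise 1, O(¬verify_disclosure → ¬register_shipment), contraposes to O(register_shipment → verify_disclosure); with O(register_shipment) we get O(verify_disclosure).
Premise 6 is O(¬delete_evidence → ¬verify_disclosure); contrapositively O(verify_disclosure → delete_evidence). Since O(verify_disclosure) holds, K gives O(delete_evidence).
The contrapositive of premise 4 (O(¬halt_line → ¬delete_evidence)) is O(delete_evidence → halt_line), and O(delete_evidence) is already established, so O(halt_line).
Premise 5 is O(halt_line → ¬pay_taxes); since O(halt_line), deontic closure gives O(¬pay_taxes).
Premise 7, O(retain_memo → pay_taxes), contraposes to O(¬pay_taxes → ¬retain_memo); with O(¬pay_taxes) we get O(¬retain_memo).
Premise 3, O(¬escalate_backup → retain_memo), contraposes to O(¬retain_memo → escalate_backup); with O(¬retain_memo) we get O(escalate_backup).
Premises 8, 10 do not contribute to this derivation.
Hence escalate_backup is obligatory.

Obligatory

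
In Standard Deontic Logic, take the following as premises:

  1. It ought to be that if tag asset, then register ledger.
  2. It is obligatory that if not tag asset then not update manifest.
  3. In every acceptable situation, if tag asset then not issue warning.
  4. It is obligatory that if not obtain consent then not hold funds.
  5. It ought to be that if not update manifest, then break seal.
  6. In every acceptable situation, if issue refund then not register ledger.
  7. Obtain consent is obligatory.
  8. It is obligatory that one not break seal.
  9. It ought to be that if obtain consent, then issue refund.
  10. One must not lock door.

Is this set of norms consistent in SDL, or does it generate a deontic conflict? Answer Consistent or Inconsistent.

From premise 7 we have O(obtain_consent).
Premise 9 is O(obtain_consent → issue_refund); since O(obtain_consent), deontic closure gives O(issue_refund).
Applying K to premise 6 (O(issue_refund → ¬register_ledger)) and O(issue_refund) yields O(¬register_ledger).
Premise 1, O(tag_asset → register_ledger), contraposes to O(¬register_ledger → ¬tag_asset); with O(¬register_ledger) we get O(¬tag_asset).
Applying K to premise 2 (O(¬tag_asset → ¬update_manifest)) and O(¬tag_asset) yields O(¬update_manifest).
Premise 5 is O(¬update_manifest → break_seal); since O(¬update_manifest), deontic closure gives O(break_seal).
However, premise 8 gives O(¬break_seal).
We now have both O(break_seal) and O(¬break_seal) — break_seal is simultaneously obligatory and forbidden, violating the D-axiom.

Inconsistent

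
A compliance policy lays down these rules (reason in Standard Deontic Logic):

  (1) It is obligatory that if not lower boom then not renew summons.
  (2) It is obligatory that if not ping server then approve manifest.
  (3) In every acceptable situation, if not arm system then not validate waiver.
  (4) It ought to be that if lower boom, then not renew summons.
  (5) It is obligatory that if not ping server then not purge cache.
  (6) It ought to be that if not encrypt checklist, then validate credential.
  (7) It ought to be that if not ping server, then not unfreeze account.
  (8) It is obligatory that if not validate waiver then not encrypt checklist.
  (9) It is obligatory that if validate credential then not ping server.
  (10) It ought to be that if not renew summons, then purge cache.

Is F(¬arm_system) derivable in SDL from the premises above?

By case analysis on lower_boom: premise 4 gives O(lower_boom → ¬renew_summons) and premise 1 gives O(¬lower_boom → ¬renew_summons), so O(¬renew_summons) either way.
Applying K to premise 10 (O(¬renew_summons → purge_cache)) and O(¬renew_summons) yields O(purge_cache).
Premise 5 is O(¬ping_server → ¬purge_cache); contrapositively O(purge_cache → ping_server). Since O(purge_cache) holds, K gives O(ping_server).
Premise 9 is O(validate_credential → ¬ping_server); contrapositively O(ping_server → ¬validate_credential). Since O(ping_server) holds, K gives O(¬validate_credential).
Premise 6 is O(¬encrypt_checklist → validate_credential); contrapositively O(¬validate_credential → encrypt_checklist). Since O(¬validate_credential) holds, K gives O(encrypt_checklist).
The contrapositive of premise 8 (O(¬validate_waiver → ¬encrypt_checklist)) is O(encrypt_checklist → validate_waiver), and O(encrypt_checklist) is already established, so O(validate_waiver).
Premise 3, O(¬arm_system → ¬validate_waiver), contraposes to O(validate_waiver → arm_system); with O(validate_waiver) we get O(arm_system).
Premises 2, 7 do not contribute to this derivation.
So O(arm_system) holds, i.e. F(¬arm_system). The claim follows.

Yes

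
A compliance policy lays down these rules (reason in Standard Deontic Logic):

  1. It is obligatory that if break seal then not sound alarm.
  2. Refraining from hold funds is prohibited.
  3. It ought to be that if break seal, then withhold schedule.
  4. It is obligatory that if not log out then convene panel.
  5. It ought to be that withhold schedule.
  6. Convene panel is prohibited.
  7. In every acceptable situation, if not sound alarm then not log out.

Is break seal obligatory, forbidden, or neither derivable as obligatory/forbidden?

Forbidden

Premise 6, F(convene_panel), is equivalent to O(¬convene_panel).
The contrapositive of premise 4 (O(¬log_out → convene_panel)) is O(¬convene_panel → log_out), and O(¬convene_panel) is already established, so O(log_out).
Premise 7, O(¬sound_alarm → ¬log_out), contraposes to O(log_out → sound_alarm); with O(log_out) we get O(sound_alarm).
Premise 1 is O(break_seal → ¬sound_alarm); contrapositively O(sound_alarm → ¬break_seal). Since O(sound_alarm) holds, K gives O(¬break_seal).
Premises 2, 3, 5 do not contribute to this derivation.
Thus O(¬break_seal), which is F(break_seal): break_seal is forbidden.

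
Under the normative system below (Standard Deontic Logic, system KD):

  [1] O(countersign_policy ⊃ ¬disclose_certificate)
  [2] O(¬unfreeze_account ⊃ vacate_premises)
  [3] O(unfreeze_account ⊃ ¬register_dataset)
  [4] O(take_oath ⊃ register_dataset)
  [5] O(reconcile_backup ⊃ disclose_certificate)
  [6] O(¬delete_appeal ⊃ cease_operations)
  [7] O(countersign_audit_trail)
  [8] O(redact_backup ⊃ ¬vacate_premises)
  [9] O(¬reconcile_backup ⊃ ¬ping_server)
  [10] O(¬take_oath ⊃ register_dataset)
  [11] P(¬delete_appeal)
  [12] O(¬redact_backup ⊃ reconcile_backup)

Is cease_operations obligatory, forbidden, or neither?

Premise 6 is O(¬delete_appeal ⊃ cease_operations), but O(¬delete_appeal) is not derivable from the premises (the permission P(¬delete_appeal) asserts only ¬O(delete_appeal), not O(¬delete_appeal)), so it does not yield O(cease_operations).
No premise or chain of K-axiom applications forces O(cease_operations), and none forces O(¬cease_operations). So cease_operations is neither obligatory nor forbidden under these norms.

Neither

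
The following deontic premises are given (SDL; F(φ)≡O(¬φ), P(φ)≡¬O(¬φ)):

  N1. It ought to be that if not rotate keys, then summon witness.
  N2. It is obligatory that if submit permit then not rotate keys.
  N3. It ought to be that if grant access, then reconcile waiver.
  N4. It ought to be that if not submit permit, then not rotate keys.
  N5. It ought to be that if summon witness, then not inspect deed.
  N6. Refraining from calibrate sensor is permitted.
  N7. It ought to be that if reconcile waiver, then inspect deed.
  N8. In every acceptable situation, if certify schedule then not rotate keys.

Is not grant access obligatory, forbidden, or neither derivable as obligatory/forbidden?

Obligatory

By case analysis on ¬submit_permit: premise 4 gives O(¬submit_permit → ¬rotate_keys) and premise 2 gives O(submit_permit → ¬rotate_keys), so O(¬rotate_keys) either way.
Applying K to premise 1 (O(¬rotate_keys → summon_witness)) and O(¬rotate_keys) yields O(summon_witness).
From O(summon_witness) and premise 5, O(summon_witness → ¬inspect_deed), we obtain O(¬inspect_deed).
Premise 7, O(reconcile_waiver → inspect_deed), contraposes to O(¬inspect_deed → ¬reconcile_waiver); with O(¬inspect_deed) we get O(¬reconcile_waiver).
The contrapositive of premise 3 (O(grant_access → reconcile_waiver)) is O(¬reconcile_waiver → ¬grant_access), and O(¬reconcile_waiver) is already established, so O(¬grant_access).
Premises 6, 8 do not contribute to this derivation.
Hence ¬grant_access is obligatory.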